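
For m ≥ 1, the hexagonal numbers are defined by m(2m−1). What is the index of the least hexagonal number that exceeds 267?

12

Solve n(2n−1) > 267 for integer n.
The largest n with value ≤ 267 is 11 (since 231 ≤ 267 < 276), so the first above is n = 12, value 276.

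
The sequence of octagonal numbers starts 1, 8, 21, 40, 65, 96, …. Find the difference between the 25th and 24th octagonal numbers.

Consecutive octagonal numbers differ by 6n − 5: here 6·25 − 5 = 145.

145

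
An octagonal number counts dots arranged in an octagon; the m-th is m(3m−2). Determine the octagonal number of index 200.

The 200th octagonal number is n(3n−2) with n = 200.
200·(3·200 − 2) = 200·598 = 119600.

119600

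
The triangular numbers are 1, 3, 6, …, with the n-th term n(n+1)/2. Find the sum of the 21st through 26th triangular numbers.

1736

Σ i(i+1)/2 = (Σi² + Σi) / 2 over i = 21..26.
Σi = 351 − 210 = 141 and Σi² = 6201 − 2870 = 3331.
(1·3331 + 1·141) / 2 = 3472/2 = 1736.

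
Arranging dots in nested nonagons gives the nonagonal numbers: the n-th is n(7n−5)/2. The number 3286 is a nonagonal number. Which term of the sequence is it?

31

Set n(7n−5)/2 = 3286, giving 7n² − 5n − 6572 = 0.
The discriminant is 25 + 56·3286 = 184041, and √184041 = 429.
So n = (5 + 429) / 14 = 434/14 = 31.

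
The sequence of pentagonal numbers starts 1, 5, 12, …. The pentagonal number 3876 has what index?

Set n(3n−1)/2 = 3876, giving 3n² − n − 7752 = 0.
The discriminant is 1 + 24·3876 = 93025, and √93025 = 305.
So n = (1 + 305) / 6 = 306/6 = 51.

51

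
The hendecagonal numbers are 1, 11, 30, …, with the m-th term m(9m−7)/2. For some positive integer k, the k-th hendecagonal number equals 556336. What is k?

352

Set n(9n−7)/2 = 556336, giving 9n² − 7n − 1112672 = 0.
So n = (7 + 6329) / 18 = 6336/18 = 352.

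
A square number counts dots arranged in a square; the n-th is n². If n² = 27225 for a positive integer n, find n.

We need n² = 27225, so n = √27225 = 165.
Check: 165² = 27225. ✓

165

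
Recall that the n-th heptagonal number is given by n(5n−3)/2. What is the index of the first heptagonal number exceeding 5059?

Solve n(5n−3)/2 > 5059 for integer n.
The largest n with value ≤ 5059 is 45 (since 4995 ≤ 5059 < 5221), so the first above is n = 46, value 5221.

46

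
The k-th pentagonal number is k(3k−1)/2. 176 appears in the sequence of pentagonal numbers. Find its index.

Set n(3n−1)/2 = 176, giving 3n² − n − 352 = 0.
The discriminant is 1 + 24·176 = 4225, and √4225 = 65.
So n = (1 + 65) / 6 = 66/6 = 11.

11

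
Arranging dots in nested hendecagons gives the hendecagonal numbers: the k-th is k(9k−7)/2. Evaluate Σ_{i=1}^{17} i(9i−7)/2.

Σ i(9i−7)/2 = (9Σi² − 7Σi) / 2 over i = 1..17.
Σi = 153 and Σi² = 1785.
(9·1785 − 7·153) / 2 = 14994/2 = 7497.

7497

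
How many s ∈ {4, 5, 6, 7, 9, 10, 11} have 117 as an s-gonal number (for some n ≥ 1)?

1

s = 4: P(4, 10) = 100 and P(4, 11) = 121; 117 is not s-gonal.
s = 5: P(5, 9) = 117. ✓
s = 6: P(6, 7) = 91 and P(6, 8) = 120; 117 is not s-gonal.
s = 7: P(7, 7) = 112 and P(7, 8) = 148; 117 is not s-gonal.
s = 9: P(9, 6) = 111 and P(9, 7) = 154; 117 is not s-gonal.
s = 10: P(10, 5) = 85 and P(10, 6) = 126; 117 is not s-gonal.
s = 11: P(11, 5) = 95 and P(11, 6) = 141; 117 is not s-gonal.
Hits: s ∈ {5} → 1.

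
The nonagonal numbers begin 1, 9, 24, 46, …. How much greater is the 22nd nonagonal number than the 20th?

289

22·(7·22 − 5)/2 = 1639 and 20·(7·20 − 5)/2 = 1350.
Difference: 1639 − 1350 = 289.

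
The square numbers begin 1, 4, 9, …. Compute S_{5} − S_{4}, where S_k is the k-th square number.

n² − (n−1)² = 2n − 1, so 5² − 4² = 2·5 − 1 = 9.

9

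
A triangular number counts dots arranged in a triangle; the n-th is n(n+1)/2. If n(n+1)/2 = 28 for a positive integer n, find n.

Set n(n+1)/2 = 28, giving n² + n − 56 = 0.
The discriminant is 1 + 8·28 = 225, and √225 = 15.
So n = (-1 + 15) / 2 = 14/2 = 7.
Check: 7·8/2 = 28. ✓

7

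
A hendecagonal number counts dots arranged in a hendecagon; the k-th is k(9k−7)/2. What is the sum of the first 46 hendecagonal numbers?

147016

Σ i(9i−7)/2 = (9Σi² − 7Σi) / 2 over i = 1..46.
Σi = 1081 and Σi² = 33511.
(9·33511 − 7·1081) / 2 = 294032/2 = 147016.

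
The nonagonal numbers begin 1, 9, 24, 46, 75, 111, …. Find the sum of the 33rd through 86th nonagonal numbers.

Σ i(7i−5)/2 = (7Σi² − 5Σi) / 2 over i = 33..86.
Σi = 3741 − 528 = 3213 and Σi² = 215731 − 11440 = 204291.
(7·204291 − 5·3213) / 2 = 1413972/2 = 706986.

706986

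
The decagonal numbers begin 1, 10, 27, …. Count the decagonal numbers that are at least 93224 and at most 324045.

The n-th decagonal number is n(4n−3).
Smallest index with value ≥ 93224: n = 154 (giving 94402).
Largest index with value ≤ 324045: n = 285 (giving 324045).
Indices 154 through 285: 132 terms.

132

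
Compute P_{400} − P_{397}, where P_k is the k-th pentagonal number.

400·(3·400 − 1)/2 = 239800 and 397·(3·397 − 1)/2 = 236215.
Difference: 239800 − 236215 = 3585.

3585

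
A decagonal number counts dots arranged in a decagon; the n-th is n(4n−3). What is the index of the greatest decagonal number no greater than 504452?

Solve n(4n−3) ≤ 504452 for integer n.
n = 355 gives 503035 ≤ 504452, while n = 356 gives 505876 > 504452; so the answer is index 355.

355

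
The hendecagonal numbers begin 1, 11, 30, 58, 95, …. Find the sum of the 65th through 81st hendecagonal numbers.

405161

Σ i(9i−7)/2 = (9Σi² − 7Σi) / 2 over i = 65..81.
Σi = 3321 − 2080 = 1241 and Σi² = 180441 − 89440 = 91001.
(9·91001 − 7·1241) / 2 = 810322/2 = 405161.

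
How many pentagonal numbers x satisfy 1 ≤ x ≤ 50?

The n-th pentagonal number is n(3n−1)/2.
Smallest index with value ≥ 1: n = 1 (giving 1).
Largest index with value ≤ 50: n = 5 (giving 35).
Indices 1 through 5: 5 terms.

5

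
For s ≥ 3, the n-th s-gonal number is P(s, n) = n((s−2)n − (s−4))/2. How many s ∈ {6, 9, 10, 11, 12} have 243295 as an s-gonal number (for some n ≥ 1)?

s = 6: P(6, 349) = 243253 and P(6, 350) = 244650; 243295 is not s-gonal.
s = 9: P(9, 264) = 243276 and P(9, 265) = 245125; 243295 is not s-gonal.
s = 10: P(10, 247) = 243295. ✓
s = 11: P(11, 232) = 241396 and P(11, 233) = 243485; 243295 is not s-gonal.
s = 12: P(12, 220) = 241120 and P(12, 221) = 243321; 243295 is not s-gonal.
Hits: s ∈ {10} → 1.

1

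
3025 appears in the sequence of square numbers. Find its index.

55

We need n² = 3025, so n = √3025 = 55.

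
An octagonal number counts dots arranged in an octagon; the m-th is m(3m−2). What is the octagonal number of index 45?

The 45th octagonal number is n(3n−2) with n = 45.
45·(3·45 − 2) = 45·133 = 5985.

5985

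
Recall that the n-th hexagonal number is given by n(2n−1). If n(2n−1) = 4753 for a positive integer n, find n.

49

Set n(2n−1) = 4753, giving 2n² − n − 4753 = 0.
So n = (1 + 195) / 4 = 196/4 = 49.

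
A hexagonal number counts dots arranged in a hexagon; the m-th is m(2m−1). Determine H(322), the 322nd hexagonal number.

The 322nd hexagonal number is n(2n−1) with n = 322.
322·(2·322 − 1) = 322·643 = 207046.

207046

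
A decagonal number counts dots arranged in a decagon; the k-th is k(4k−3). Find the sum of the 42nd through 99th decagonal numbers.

Σ i(4i−3) = 4Σi² − 3Σi over i = 42..99.
Σi = 4950 − 861 = 4089 and Σi² = 328350 − 23821 = 304529.
4·304529 − 3·4089 = 1205849.

1205849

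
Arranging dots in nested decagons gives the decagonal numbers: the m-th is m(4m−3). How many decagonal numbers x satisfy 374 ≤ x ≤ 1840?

11

The n-th decagonal number is n(4n−3).
Smallest index with value ≥ 374: n = 11 (giving 451).
Largest index with value ≤ 1840: n = 21 (giving 1701).
Indices 11 through 21: 11 terms.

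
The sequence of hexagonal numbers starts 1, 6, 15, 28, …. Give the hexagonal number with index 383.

292995

The 383rd hexagonal number is n(2n−1) with n = 383.
383·(2·383 − 1) = 383·765 = 292995.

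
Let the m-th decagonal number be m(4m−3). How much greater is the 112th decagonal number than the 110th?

1770

112·(4·112 − 3) = 49840 and 110·(4·110 − 3) = 48070.
Difference: 49840 − 48070 = 1770.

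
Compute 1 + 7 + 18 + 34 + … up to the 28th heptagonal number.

18676

Σ i(5i−3)/2 = (5Σi² − 3Σi) / 2 over i = 1..28.
Σi = 406 and Σi² = 7714.
(5·7714 − 3·406) / 2 = 37352/2 = 18676.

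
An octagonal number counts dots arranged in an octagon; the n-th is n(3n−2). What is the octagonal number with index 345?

356385

The 345th octagonal number is n(3n−2) with n = 345.
345·(3·345 − 2) = 345·1033 = 356385.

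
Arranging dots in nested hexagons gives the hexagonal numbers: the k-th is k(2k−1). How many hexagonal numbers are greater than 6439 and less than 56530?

The n-th hexagonal number is n(2n−1).
Smallest index with value > 6439: n = 57 (giving 6441).
Largest index with value < 56530: n = 168 (giving 56280).
Indices 57 through 168: 112 terms.

112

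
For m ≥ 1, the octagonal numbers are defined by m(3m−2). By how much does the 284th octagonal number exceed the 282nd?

284·(3·284 − 2) = 241400 and 282·(3·282 − 2) = 238008.
Difference: 241400 − 238008 = 3392.

3392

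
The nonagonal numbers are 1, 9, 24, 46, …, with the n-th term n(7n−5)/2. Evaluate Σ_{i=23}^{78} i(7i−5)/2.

543984

Σ i(7i−5)/2 = (7Σi² − 5Σi) / 2 over i = 23..78.
Σi = 3081 − 253 = 2828 and Σi² = 161239 − 3795 = 157444.
(7·157444 − 5·2828) / 2 = 1087968/2 = 543984.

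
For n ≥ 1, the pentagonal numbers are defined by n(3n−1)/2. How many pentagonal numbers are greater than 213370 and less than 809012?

357

The n-th pentagonal number is n(3n−1)/2.
Smallest index with value > 213370: n = 378 (giving 214137).
Largest index with value < 809012: n = 734 (giving 807767).
Indices 378 through 734: 357 terms.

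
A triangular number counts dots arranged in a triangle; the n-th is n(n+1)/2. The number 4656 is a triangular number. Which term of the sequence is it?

Set n(n+1)/2 = 4656, giving n² + n − 9312 = 0.
The discriminant is 1 + 8·4656 = 37249, and √37249 = 193.
So n = (-1 + 193) / 2 = 192/2 = 96.
Check: 96·97/2 = 4656. ✓

96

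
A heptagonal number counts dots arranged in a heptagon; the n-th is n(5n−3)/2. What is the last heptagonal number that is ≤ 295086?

293608

Solve n(5n−3)/2 ≤ 295086 for integer n.
n = 343 gives 293608 ≤ 295086, while n = 344 gives 295324 > 295086; so the answer is 293608.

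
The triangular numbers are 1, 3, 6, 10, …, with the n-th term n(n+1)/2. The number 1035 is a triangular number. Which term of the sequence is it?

45

Set n(n+1)/2 = 1035, giving n² + n − 2070 = 0.
The discriminant is 1 + 8·1035 = 8281, and √8281 = 91.
So n = (-1 + 91) / 2 = 90/2 = 45.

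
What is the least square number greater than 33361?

33489

Solve n² > 33361 for integer n.
The largest n with value ≤ 33361 is 182 (since 33124 ≤ 33361 < 33489), so the first above is n = 183, value 33489.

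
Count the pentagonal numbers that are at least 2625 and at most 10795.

The n-th pentagonal number is n(3n−1)/2.
Smallest index with value ≥ 2625: n = 42 (giving 2625).
Largest index with value ≤ 10795: n = 85 (giving 10795).
Indices 42 through 85: 44 terms.

44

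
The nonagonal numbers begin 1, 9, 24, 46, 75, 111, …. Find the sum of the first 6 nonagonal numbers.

Σ i(7i−5)/2 = (7Σi² − 5Σi) / 2 over i = 1..6.
Σi = 21 and Σi² = 91.
(7·91 − 5·21) / 2 = 532/2 = 266.

266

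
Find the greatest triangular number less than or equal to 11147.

11026

Solve n(n+1)/2 ≤ 11147 for integer n.
n = 148 gives 11026 ≤ 11147, while n = 149 gives 11175 > 11147; so the answer is 11026.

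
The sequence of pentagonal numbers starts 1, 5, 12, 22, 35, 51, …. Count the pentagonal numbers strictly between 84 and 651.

The n-th pentagonal number is n(3n−1)/2.
Smallest index with value > 84: n = 8 (giving 92).
Largest index with value < 651: n = 20 (giving 590).
Indices 8 through 20: 13 terms.

13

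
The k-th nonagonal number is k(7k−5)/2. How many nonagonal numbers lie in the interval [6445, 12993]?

The n-th nonagonal number is n(7n−5)/2.
Smallest index with value ≥ 6445: n = 44 (giving 6666).
Largest index with value ≤ 12993: n = 61 (giving 12871).
Indices 44 through 61: 18 terms.

18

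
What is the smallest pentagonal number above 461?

477

Solve n(3n−1)/2 > 461 for integer n.
The largest n with value ≤ 461 is 17 (since 425 ≤ 461 < 477), so the first above is n = 18, value 477.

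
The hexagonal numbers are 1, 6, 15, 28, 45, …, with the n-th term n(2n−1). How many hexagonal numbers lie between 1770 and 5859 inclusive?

25

The n-th hexagonal number is n(2n−1).
Smallest index with value ≥ 1770: n = 30 (giving 1770).
Largest index with value ≤ 5859: n = 54 (giving 5778).
Indices 30 through 54: 25 terms.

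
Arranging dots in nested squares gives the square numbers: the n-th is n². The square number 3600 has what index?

We need n² = 3600, so n = √3600 = 60.

60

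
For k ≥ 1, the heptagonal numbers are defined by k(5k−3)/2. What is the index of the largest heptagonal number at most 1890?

27

Solve n(5n−3)/2 ≤ 1890 for integer n.
n = 27 gives 1782 ≤ 1890, while n = 28 gives 1918 > 1890; so the answer is index 27.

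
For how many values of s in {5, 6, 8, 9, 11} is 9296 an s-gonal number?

s = 5: P(5, 78) = 9087 and P(5, 79) = 9322; 9296 is not s-gonal.
s = 6: P(6, 68) = 9180 and P(6, 69) = 9453; 9296 is not s-gonal.
s = 8: P(8, 56) = 9296. ✓
s = 9: P(9, 51) = 8976 and P(9, 52) = 9334; 9296 is not s-gonal.
s = 11: P(11, 45) = 8955 and P(11, 46) = 9361; 9296 is not s-gonal.
Hits: s ∈ {8} → 1.

1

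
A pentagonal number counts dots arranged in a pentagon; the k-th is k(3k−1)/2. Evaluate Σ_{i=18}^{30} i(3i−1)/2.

Σ i(3i−1)/2 = (3Σi² − Σi) / 2 over i = 18..30.
Σi = 465 − 153 = 312 and Σi² = 9455 − 1785 = 7670.
(3·7670 − 1·312) / 2 = 22698/2 = 11349.

11349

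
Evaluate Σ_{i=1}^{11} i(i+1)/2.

Σ i(i+1)/2 = (Σi² + Σi) / 2 over i = 1..11.
Σi = 66 and Σi² = 506.
(1·506 + 1·66) / 2 = 572/2 = 286.

286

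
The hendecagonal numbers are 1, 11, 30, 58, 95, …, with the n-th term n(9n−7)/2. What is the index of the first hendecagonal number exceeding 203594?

Solve n(9n−7)/2 > 203594 for integer n.
The largest n with value ≤ 203594 is 213 (since 203415 ≤ 203594 < 205333), so the first above is n = 214, value 205333.

214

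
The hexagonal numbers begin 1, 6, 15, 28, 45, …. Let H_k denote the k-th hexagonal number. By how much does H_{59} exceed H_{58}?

Consecutive hexagonal numbers differ by 4n − 3: here 4·59 − 3 = 233.

233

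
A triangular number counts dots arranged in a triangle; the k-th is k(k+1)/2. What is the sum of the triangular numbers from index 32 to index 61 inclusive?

Σ i(i+1)/2 = (Σi² + Σi) / 2 over i = 32..61.
Σi = 1891 − 496 = 1395 and Σi² = 77531 − 10416 = 67115.
(1·67115 + 1·1395) / 2 = 68510/2 = 34255.

34255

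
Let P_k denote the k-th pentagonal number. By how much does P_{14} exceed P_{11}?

111

14·(3·14 − 1)/2 = 287 and 11·(3·11 − 1)/2 = 176.
Difference: 287 − 176 = 111.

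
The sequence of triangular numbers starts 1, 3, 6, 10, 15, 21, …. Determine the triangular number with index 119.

7140

The 119th triangular number is n(n+1)/2 with n = 119.
119·120/2 = 14280/2 = 7140.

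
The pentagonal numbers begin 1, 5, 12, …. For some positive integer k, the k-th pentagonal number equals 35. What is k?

Set n(3n−1)/2 = 35, giving 3n² − n − 70 = 0.
So n = (1 + 29) / 6 = 30/6 = 5.
Check: 5·(3·5 − 1)/2 = 35. ✓

5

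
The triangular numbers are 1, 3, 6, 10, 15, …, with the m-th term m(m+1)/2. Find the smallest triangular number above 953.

990

Solve n(n+1)/2 > 953 for integer n.
The largest n with value ≤ 953 is 43 (since 946 ≤ 953 < 990), so the first above is n = 44, value 990.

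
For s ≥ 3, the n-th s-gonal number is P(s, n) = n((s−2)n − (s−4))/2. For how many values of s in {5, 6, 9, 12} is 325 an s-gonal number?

2

s = 5: P(5, 14) = 287 and P(5, 15) = 330; 325 is not s-gonal.
s = 6: P(6, 13) = 325. ✓
s = 9: P(9, 10) = 325. ✓
s = 12: P(12, 8) = 288 and P(12, 9) = 369; 325 is not s-gonal.
Hits: s ∈ {6, 9} → 2.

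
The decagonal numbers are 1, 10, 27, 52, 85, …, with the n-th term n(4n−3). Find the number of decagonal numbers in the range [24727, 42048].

The n-th decagonal number is n(4n−3).
Smallest index with value ≥ 24727: n = 79 (giving 24727).
Largest index with value ≤ 42048: n = 102 (giving 41310).
Indices 79 through 102: 24 terms.

24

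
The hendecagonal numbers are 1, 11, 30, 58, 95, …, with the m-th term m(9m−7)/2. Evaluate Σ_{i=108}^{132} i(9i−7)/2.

Σ i(9i−7)/2 = (9Σi² − 7Σi) / 2 over i = 108..132.
Σi = 8778 − 5778 = 3000 and Σi² = 775390 − 414090 = 361300.
(9·361300 − 7·3000) / 2 = 3230700/2 = 1615350.

1615350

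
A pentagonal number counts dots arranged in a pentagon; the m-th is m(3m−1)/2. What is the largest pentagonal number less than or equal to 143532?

143067

Solve n(3n−1)/2 ≤ 143532 for integer n.
n = 309 gives 143067 ≤ 143532, while n = 310 gives 143995 > 143532; so the answer is 143067.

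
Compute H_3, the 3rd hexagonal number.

15

The 3rd hexagonal number is n(2n−1) with n = 3.
3·(2·3 − 1) = 3·5 = 15.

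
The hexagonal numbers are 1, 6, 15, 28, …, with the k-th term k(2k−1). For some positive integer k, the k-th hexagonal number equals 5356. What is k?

Set n(2n−1) = 5356, giving 2n² − n − 5356 = 0.
So n = (1 + 207) / 4 = 208/4 = 52.
Check: 52·(2·52 − 1) = 5356. ✓

52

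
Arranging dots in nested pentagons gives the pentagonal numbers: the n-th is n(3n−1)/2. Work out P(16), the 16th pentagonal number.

The 16th pentagonal number is n(3n−1)/2 with n = 16.
16·(3·16 − 1)/2 = 16·47/2 = 376.

376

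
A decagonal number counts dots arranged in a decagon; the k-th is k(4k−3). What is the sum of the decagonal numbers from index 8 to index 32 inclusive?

43700

Σ i(4i−3) = 4Σi² − 3Σi over i = 8..32.
Σi = 528 − 28 = 500 and Σi² = 11440 − 140 = 11300.
4·11300 − 3·500 = 43700.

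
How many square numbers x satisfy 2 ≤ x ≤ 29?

4

The n-th square number is n².
Smallest index with value ≥ 2: n = 2 (giving 4).
Largest index with value ≤ 29: n = 5 (giving 25).
Indices 2 through 5: 4 terms.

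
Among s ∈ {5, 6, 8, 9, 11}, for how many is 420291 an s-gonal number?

s = 5: P(5, 529) = 419497 and P(5, 530) = 421085; 420291 is not s-gonal.
s = 6: P(6, 458) = 419070 and P(6, 459) = 420903; 420291 is not s-gonal.
s = 8: P(8, 374) = 418880 and P(8, 375) = 421125; 420291 is not s-gonal.
s = 9: P(9, 346) = 418141 and P(9, 347) = 420564; 420291 is not s-gonal.
s = 11: P(11, 306) = 420291. ✓
Hits: s ∈ {11} → 1.

1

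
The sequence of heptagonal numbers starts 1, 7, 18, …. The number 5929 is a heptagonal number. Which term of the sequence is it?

49

Set n(5n−3)/2 = 5929, giving 5n² − 3n − 11858 = 0.
So n = (3 + 487) / 10 = 490/10 = 49.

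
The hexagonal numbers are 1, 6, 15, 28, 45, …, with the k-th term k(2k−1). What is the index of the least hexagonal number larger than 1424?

Solve n(2n−1) > 1424 for integer n.
The largest n with value ≤ 1424 is 26 (since 1326 ≤ 1424 < 1431), so the first above is n = 27, value 1431.

27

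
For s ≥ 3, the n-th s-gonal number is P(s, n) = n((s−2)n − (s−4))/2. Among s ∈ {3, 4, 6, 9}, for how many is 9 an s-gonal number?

s = 3: P(3, 3) = 6 and P(3, 4) = 10; 9 is not s-gonal.
s = 4: P(4, 3) = 9. ✓
s = 6: P(6, 2) = 6 and P(6, 3) = 15; 9 is not s-gonal.
s = 9: P(9, 2) = 9. ✓
Hits: s ∈ {4, 9} → 2.

2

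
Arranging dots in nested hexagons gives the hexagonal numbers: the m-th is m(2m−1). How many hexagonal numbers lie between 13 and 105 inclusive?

The n-th hexagonal number is n(2n−1).
Smallest index with value ≥ 13: n = 3 (giving 15).
Largest index with value ≤ 105: n = 7 (giving 91).
Indices 3 through 7: 5 terms.

5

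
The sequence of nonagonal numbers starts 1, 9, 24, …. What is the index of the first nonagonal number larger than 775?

16

Solve n(7n−5)/2 > 775 for integer n.
The largest n with value ≤ 775 is 15 (since 750 ≤ 775 < 856), so the first above is n = 16, value 856.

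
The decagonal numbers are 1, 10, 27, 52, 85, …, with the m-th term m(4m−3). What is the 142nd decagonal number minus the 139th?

3363

142·(4·142 − 3) = 80230 and 139·(4·139 − 3) = 76867.
Difference: 80230 − 76867 = 3363.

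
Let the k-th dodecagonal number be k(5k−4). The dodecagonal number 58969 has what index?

Set n(5n−4) = 58969, giving 5n² − 4n − 58969 = 0.
The discriminant is 16 + 20·58969 = 1179396, and √1179396 = 1086.
So n = (4 + 1086) / 10 = 1090/10 = 109.
Check: 109·(5·109 − 4) = 58969. ✓

109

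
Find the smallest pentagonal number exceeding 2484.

Solve n(3n−1)/2 > 2484 for integer n.
The largest n with value ≤ 2484 is 40 (since 2380 ≤ 2484 < 2501), so the first above is n = 41, value 2501.

2501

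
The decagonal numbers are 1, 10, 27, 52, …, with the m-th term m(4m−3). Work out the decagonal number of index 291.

337851

The 291st decagonal number is n(4n−3) with n = 291.
291·(4·291 − 3) = 291·1161 = 337851.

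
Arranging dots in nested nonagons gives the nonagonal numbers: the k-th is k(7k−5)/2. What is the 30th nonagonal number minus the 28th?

30·(7·30 − 5)/2 = 3075 and 28·(7·28 − 5)/2 = 2674.
Difference: 3075 − 2674 = 401.

401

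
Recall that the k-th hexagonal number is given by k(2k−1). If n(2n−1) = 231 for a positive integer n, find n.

Set n(2n−1) = 231, giving 2n² − n − 231 = 0.
So n = (1 + 43) / 4 = 44/4 = 11.
Check: 11·(2·11 − 1) = 231. ✓

11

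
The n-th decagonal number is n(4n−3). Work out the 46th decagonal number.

The 46th decagonal number is n(4n−3) with n = 46.
46·(4·46 − 3) = 46·181 = 8326.

8326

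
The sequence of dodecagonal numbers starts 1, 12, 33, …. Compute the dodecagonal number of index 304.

460864

The 304th dodecagonal number is n(5n−4) with n = 304.
304·(5·304 − 4) = 304·1516 = 460864.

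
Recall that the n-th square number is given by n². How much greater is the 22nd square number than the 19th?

22² = 484 and 19² = 361.
Difference: 484 − 361 = 123.

123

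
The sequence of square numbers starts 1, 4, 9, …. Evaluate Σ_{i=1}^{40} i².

22140

Σ_{i=1}^{40} i² = 40·41·81/6 = 22140.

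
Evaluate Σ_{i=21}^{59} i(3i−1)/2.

Σ i(3i−1)/2 = (3Σi² − Σi) / 2 over i = 21..59.
Σi = 1770 − 210 = 1560 and Σi² = 70210 − 2870 = 67340.
(3·67340 − 1·1560) / 2 = 200460/2 = 100230.

100230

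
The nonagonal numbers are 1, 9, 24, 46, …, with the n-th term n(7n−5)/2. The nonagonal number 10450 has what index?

55

Set n(7n−5)/2 = 10450, giving 7n² − 5n − 20900 = 0.
So n = (5 + 765) / 14 = 770/14 = 55.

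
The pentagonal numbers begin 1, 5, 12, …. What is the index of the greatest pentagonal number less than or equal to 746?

22

Solve n(3n−1)/2 ≤ 746 for integer n.
n = 22 gives 715 ≤ 746, while n = 23 gives 782 > 746; so the answer is index 22.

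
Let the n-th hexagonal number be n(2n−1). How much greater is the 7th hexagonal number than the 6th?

25

Consecutive hexagonal numbers differ by 4n − 3: here 4·7 − 3 = 25.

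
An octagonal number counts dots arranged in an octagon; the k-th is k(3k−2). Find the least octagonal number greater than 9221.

9296

Solve n(3n−2) > 9221 for integer n.
The largest n with value ≤ 9221 is 55 (since 8965 ≤ 9221 < 9296), so the first above is n = 56, value 9296.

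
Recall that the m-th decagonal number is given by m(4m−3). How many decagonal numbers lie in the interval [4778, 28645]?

The n-th decagonal number is n(4n−3).
Smallest index with value ≥ 4778: n = 35 (giving 4795).
Largest index with value ≤ 28645: n = 85 (giving 28645).
Indices 35 through 85: 51 terms.

51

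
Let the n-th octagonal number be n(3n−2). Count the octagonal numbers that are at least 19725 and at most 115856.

115

The n-th octagonal number is n(3n−2).
Smallest index with value ≥ 19725: n = 82 (giving 20008).
Largest index with value ≤ 115856: n = 196 (giving 114856).
Indices 82 through 196: 115 terms.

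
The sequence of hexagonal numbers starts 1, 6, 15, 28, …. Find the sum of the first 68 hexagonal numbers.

Σ i(2i−1) = 2Σi² − Σi over i = 1..68.
Σi = 2346 and Σi² = 107134.
2·107134 − 1·2346 = 211922.

211922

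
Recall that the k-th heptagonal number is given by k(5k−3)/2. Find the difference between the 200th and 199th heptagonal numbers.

Consecutive heptagonal numbers differ by 5n − 4: here 5·200 − 4 = 996.

996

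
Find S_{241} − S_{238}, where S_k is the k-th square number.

1437

241² = 58081 and 238² = 56644.
Difference: 58081 − 56644 = 1437.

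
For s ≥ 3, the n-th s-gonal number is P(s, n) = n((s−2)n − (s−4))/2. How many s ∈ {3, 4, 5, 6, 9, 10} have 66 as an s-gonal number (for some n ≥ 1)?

2

s = 3: P(3, 11) = 66. ✓
s = 4: P(4, 8) = 64 and P(4, 9) = 81; 66 is not s-gonal.
s = 5: P(5, 6) = 51 and P(5, 7) = 70; 66 is not s-gonal.
s = 6: P(6, 6) = 66. ✓
s = 9: P(9, 4) = 46 and P(9, 5) = 75; 66 is not s-gonal.
s = 10: P(10, 4) = 52 and P(10, 5) = 85; 66 is not s-gonal.
Hits: s ∈ {3, 6} → 2.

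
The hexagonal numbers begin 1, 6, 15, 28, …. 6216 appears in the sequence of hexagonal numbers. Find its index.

Set n(2n−1) = 6216, giving 2n² − n − 6216 = 0.
So n = (1 + 223) / 4 = 224/4 = 56.

56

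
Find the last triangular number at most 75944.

Solve n(n+1)/2 ≤ 75944 for integer n.
n = 389 gives 75855 ≤ 75944, while n = 390 gives 76245 > 75944; so the answer is 75855.

75855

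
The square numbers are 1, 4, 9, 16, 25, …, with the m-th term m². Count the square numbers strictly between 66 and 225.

The n-th square number is n².
Smallest index with value > 66: n = 9 (giving 81).
Largest index with value < 225: n = 14 (giving 196).
Indices 9 through 14: 6 terms.

6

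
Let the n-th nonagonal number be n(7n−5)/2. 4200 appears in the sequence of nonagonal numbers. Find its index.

35

Set n(7n−5)/2 = 4200, giving 7n² − 5n − 8400 = 0.
The discriminant is 25 + 56·4200 = 235225, and √235225 = 485.
So n = (5 + 485) / 14 = 490/14 = 35.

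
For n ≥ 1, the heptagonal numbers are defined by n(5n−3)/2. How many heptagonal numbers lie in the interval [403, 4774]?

The n-th heptagonal number is n(5n−3)/2.
Smallest index with value ≥ 403: n = 13 (giving 403).
Largest index with value ≤ 4774: n = 44 (giving 4774).
Indices 13 through 44: 32 terms.

32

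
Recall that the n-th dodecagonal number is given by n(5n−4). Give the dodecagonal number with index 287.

The 287th dodecagonal number is n(5n−4) with n = 287.
287·(5·287 − 4) = 287·1431 = 410697.

410697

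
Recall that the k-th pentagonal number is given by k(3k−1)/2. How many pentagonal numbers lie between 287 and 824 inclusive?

The n-th pentagonal number is n(3n−1)/2.
Smallest index with value ≥ 287: n = 14 (giving 287).
Largest index with value ≤ 824: n = 23 (giving 782).
Indices 14 through 23: 10 terms.

10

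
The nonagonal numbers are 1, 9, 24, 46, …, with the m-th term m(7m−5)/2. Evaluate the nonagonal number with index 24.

1956

The 24th nonagonal number is n(7n−5)/2 with n = 24.
24·(7·24 − 5)/2 = 24·163/2 = 1956.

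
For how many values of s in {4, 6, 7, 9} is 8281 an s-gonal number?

s = 4: P(4, 91) = 8281. ✓
s = 6: P(6, 64) = 8128 and P(6, 65) = 8385; 8281 is not s-gonal.
s = 7: P(7, 57) = 8037 and P(7, 58) = 8323; 8281 is not s-gonal.
s = 9: P(9, 49) = 8281. ✓
Hits: s ∈ {4, 9} → 2.

2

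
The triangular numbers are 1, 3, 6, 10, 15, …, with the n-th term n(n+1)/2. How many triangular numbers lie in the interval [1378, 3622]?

The n-th triangular number is n(n+1)/2.
Smallest index with value ≥ 1378: n = 52 (giving 1378).
Largest index with value ≤ 3622: n = 84 (giving 3570).
Indices 52 through 84: 33 terms.

33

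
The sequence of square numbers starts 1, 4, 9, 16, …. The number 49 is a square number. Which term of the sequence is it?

We need n² = 49, so n = √49 = 7.

7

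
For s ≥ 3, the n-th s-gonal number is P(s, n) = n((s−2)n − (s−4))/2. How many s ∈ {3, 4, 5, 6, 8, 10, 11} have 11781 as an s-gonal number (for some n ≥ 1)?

3

s = 3: P(3, 153) = 11781. ✓
s = 4: P(4, 108) = 11664 and P(4, 109) = 11881; 11781 is not s-gonal.
s = 5: P(5, 88) = 11572 and P(5, 89) = 11837; 11781 is not s-gonal.
s = 6: P(6, 77) = 11781. ✓
s = 8: P(8, 63) = 11781. ✓
s = 10: P(10, 54) = 11502 and P(10, 55) = 11935; 11781 is not s-gonal.
s = 11: P(11, 51) = 11526 and P(11, 52) = 11986; 11781 is not s-gonal.
Hits: s ∈ {3, 6, 8} → 3.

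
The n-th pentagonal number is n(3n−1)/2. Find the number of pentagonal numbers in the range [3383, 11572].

41

The n-th pentagonal number is n(3n−1)/2.
Smallest index with value ≥ 3383: n = 48 (giving 3432).
Largest index with value ≤ 11572: n = 88 (giving 11572).
Indices 48 through 88: 41 terms.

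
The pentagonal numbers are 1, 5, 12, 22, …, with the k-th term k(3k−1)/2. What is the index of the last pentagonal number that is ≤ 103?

Solve n(3n−1)/2 ≤ 103 for integer n.
n = 8 gives 92 ≤ 103, while n = 9 gives 117 > 103; so the answer is index 8.

8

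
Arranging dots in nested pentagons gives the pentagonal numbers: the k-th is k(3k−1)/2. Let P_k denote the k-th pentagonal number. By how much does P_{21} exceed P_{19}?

21·(3·21 − 1)/2 = 651 and 19·(3·19 − 1)/2 = 532.
Difference: 651 − 532 = 119.

119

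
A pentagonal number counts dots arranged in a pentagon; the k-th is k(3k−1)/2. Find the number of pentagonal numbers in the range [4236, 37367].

105

The n-th pentagonal number is n(3n−1)/2.
Smallest index with value ≥ 4236: n = 54 (giving 4347).
Largest index with value ≤ 37367: n = 158 (giving 37367).
Indices 54 through 158: 105 terms.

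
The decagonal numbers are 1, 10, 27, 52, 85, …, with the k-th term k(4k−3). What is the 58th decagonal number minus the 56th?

906

58·(4·58 − 3) = 13282 and 56·(4·56 − 3) = 12376.
Difference: 13282 − 12376 = 906.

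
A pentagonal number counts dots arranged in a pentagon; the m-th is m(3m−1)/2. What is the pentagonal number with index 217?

70525

217·(3·217 − 1)/2 = 217·650/2 = 217·325 = 70525.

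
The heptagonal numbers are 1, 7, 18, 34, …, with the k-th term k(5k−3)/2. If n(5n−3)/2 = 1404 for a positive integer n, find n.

Set n(5n−3)/2 = 1404, giving 5n² − 3n − 2808 = 0.
The discriminant is 9 + 40·1404 = 56169, and √56169 = 237.
So n = (3 + 237) / 10 = 240/10 = 24.

24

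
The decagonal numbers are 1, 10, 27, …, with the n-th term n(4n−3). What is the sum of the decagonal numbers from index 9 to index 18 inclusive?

Σ i(4i−3) = 4Σi² − 3Σi over i = 9..18.
Σi = 171 − 36 = 135 and Σi² = 2109 − 204 = 1905.
4·1905 − 3·135 = 7215.

7215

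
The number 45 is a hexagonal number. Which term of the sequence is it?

5

Set n(2n−1) = 45, giving 2n² − n − 45 = 0.
The discriminant is 1 + 8·45 = 361, and √361 = 19.
So n = (1 + 19) / 4 = 20/4 = 5.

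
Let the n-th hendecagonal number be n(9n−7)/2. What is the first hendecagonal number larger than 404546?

406651

Solve n(9n−7)/2 > 404546 for integer n.
The largest n with value ≤ 404546 is 300 (since 403950 ≤ 404546 < 406651), so the first above is n = 301, value 406651.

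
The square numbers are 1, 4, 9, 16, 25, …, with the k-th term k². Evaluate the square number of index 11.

121

The 11th square number is n² with n = 11.
11² = 121.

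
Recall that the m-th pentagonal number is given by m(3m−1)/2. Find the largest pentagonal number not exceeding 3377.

Solve n(3n−1)/2 ≤ 3377 for integer n.
n = 47 gives 3290 ≤ 3377, while n = 48 gives 3432 > 3377; so the answer is 3290.

3290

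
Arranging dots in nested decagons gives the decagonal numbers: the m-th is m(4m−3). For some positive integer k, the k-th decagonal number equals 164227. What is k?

Set n(4n−3) = 164227, giving 4n² − 3n − 164227 = 0.
The discriminant is 9 + 16·164227 = 2627641, and √2627641 = 1621.
So n = (3 + 1621) / 8 = 1624/8 = 203.

203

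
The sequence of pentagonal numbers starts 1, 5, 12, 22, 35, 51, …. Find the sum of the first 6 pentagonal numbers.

126

Σ i(3i−1)/2 = (3Σi² − Σi) / 2 over i = 1..6.
Σi = 21 and Σi² = 91.
(3·91 − 1·21) / 2 = 252/2 = 126.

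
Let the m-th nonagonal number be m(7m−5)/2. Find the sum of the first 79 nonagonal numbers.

Σ i(7i−5)/2 = (7Σi² − 5Σi) / 2 over i = 1..79.
Σi = 3160 and Σi² = 167480.
(7·167480 − 5·3160) / 2 = 1156560/2 = 578280.

578280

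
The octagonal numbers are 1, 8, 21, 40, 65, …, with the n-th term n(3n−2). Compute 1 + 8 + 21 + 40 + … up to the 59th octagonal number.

207090

Σ i(3i−2) = 3Σi² − 2Σi over i = 1..59.
Σi = 1770 and Σi² = 70210.
3·70210 − 2·1770 = 207090.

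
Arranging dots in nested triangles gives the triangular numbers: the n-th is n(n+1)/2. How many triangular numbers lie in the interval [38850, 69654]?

94

The n-th triangular number is n(n+1)/2.
Smallest index with value ≥ 38850: n = 279 (giving 39060).
Largest index with value ≤ 69654: n = 372 (giving 69378).
Indices 279 through 372: 94 terms.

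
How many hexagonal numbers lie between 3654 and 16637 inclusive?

The n-th hexagonal number is n(2n−1).
Smallest index with value ≥ 3654: n = 43 (giving 3655).
Largest index with value ≤ 16637: n = 91 (giving 16471).
Indices 43 through 91: 49 terms.

49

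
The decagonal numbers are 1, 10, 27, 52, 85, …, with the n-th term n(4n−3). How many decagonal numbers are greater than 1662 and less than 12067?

35

The n-th decagonal number is n(4n−3).
Smallest index with value > 1662: n = 21 (giving 1701).
Largest index with value < 12067: n = 55 (giving 11935).
Indices 21 through 55: 35 terms.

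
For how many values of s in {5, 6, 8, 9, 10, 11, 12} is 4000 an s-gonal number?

s = 5: P(5, 51) = 3876 and P(5, 52) = 4030; 4000 is not s-gonal.
s = 6: P(6, 44) = 3828 and P(6, 45) = 4005; 4000 is not s-gonal.
s = 8: P(8, 36) = 3816 and P(8, 37) = 4033; 4000 is not s-gonal.
s = 9: P(9, 34) = 3961 and P(9, 35) = 4200; 4000 is not s-gonal.
s = 10: P(10, 32) = 4000. ✓
s = 11: P(11, 30) = 3945 and P(11, 31) = 4216; 4000 is not s-gonal.
s = 12: P(12, 28) = 3808 and P(12, 29) = 4089; 4000 is not s-gonal.
Hits: s ∈ {10} → 1.

1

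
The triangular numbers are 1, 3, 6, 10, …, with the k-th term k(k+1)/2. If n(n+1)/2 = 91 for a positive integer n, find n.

Set n(n+1)/2 = 91, giving n² + n − 182 = 0.
The discriminant is 1 + 8·91 = 729, and √729 = 27.
So n = (-1 + 27) / 2 = 26/2 = 13.

13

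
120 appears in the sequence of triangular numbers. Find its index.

15

Set n(n+1)/2 = 120, giving n² + n − 240 = 0.
The discriminant is 1 + 8·120 = 961, and √961 = 31.
So n = (-1 + 31) / 2 = 30/2 = 15.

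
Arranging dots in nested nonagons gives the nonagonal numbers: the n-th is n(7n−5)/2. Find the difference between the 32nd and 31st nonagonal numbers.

218

Consecutive nonagonal numbers differ by 7n − 6: here 7·32 − 6 = 218.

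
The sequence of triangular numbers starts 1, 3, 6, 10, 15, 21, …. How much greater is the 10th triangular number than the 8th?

10·11/2 = 55 and 8·9/2 = 36.
Difference: 55 − 36 = 19.

19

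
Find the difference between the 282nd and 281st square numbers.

n² − (n−1)² = 2n − 1, so 282² − 281² = 2·282 − 1 = 563.

563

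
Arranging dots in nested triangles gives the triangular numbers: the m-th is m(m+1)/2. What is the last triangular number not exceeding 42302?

Solve n(n+1)/2 ≤ 42302 for integer n.
n = 290 gives 42195 ≤ 42302, while n = 291 gives 42486 > 42302; so the answer is 42195.

42195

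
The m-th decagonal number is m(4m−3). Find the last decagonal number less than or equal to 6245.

Solve n(4n−3) ≤ 6245 for integer n.
n = 39 gives 5967 ≤ 6245, while n = 40 gives 6280 > 6245; so the answer is 5967.

5967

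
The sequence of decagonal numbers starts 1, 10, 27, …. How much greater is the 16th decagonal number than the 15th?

Consecutive decagonal numbers differ by 8n − 7: here 8·16 − 7 = 121.

121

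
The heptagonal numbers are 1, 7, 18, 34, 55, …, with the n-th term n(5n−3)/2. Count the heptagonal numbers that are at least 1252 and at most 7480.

33

The n-th heptagonal number is n(5n−3)/2.
Smallest index with value ≥ 1252: n = 23 (giving 1288).
Largest index with value ≤ 7480: n = 55 (giving 7480).
Indices 23 through 55: 33 terms.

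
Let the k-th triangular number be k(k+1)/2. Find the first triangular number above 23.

Solve n(n+1)/2 > 23 for integer n.
The largest n with value ≤ 23 is 6 (since 21 ≤ 23 < 28), so the first above is n = 7, value 28.

28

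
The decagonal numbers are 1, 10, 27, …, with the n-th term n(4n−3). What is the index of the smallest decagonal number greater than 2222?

Solve n(4n−3) > 2222 for integer n.
The largest n with value ≤ 2222 is 23 (since 2047 ≤ 2222 < 2232), so the first above is n = 24, value 2232.

24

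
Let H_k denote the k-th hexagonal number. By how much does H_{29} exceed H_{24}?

29·(2·29 − 1) = 1653 and 24·(2·24 − 1) = 1128.
Difference: 1653 − 1128 = 525.

525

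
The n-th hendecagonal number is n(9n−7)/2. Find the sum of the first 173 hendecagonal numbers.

Σ i(9i−7)/2 = (9Σi² − 7Σi) / 2 over i = 1..173.
Σi = 15051 and Σi² = 1740899.
(9·1740899 − 7·15051) / 2 = 15562734/2 = 7781367.

7781367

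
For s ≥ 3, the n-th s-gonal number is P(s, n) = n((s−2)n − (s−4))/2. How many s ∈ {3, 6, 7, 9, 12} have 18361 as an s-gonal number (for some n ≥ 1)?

s = 3: P(3, 191) = 18336 and P(3, 192) = 18528; 18361 is not s-gonal.
s = 6: P(6, 96) = 18336 and P(6, 97) = 18721; 18361 is not s-gonal.
s = 7: P(7, 86) = 18361. ✓
s = 9: P(9, 72) = 17964 and P(9, 73) = 18469; 18361 is not s-gonal.
s = 12: P(12, 61) = 18361. ✓
Hits: s ∈ {7, 12} → 2.

2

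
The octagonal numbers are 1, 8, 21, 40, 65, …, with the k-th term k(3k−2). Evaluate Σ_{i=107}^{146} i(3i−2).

1926140

Σ i(3i−2) = 3Σi² − 2Σi over i = 107..146.
Σi = 10731 − 5671 = 5060 and Σi² = 1048061 − 402641 = 645420.
3·645420 − 2·5060 = 1926140.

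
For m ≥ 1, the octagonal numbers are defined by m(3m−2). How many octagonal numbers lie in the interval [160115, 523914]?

187

The n-th octagonal number is n(3n−2).
Smallest index with value ≥ 160115: n = 232 (giving 161008).
Largest index with value ≤ 523914: n = 418 (giving 523336).
Indices 232 through 418: 187 terms.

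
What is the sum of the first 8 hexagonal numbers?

372

Σ i(2i−1) = 2Σi² − Σi over i = 1..8.
Σi = 36 and Σi² = 204.
2·204 − 1·36 = 372.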